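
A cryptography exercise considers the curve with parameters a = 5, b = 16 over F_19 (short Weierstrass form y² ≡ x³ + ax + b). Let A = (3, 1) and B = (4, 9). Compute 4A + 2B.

(13, 13)

First 4A:
Double-and-add on 4 = (100)₂. Start with A = (3, 1) for the leading 1-bit.
double: tangent at (3, 1): λ = (3·3² + 5)/(2·1) ≡ 13/2. 2⁻¹ ≡ 10 (mod 19), so λ ≡ 13·10 ≡ 16.
  x = λ² - 3 - 3 = 256 - 6 ≡ 3; y = λ·(3 - 3) - 1 ≡ 18. → (3, 18)
double: tangent at (3, 18): λ = (3·3² + 5)/(2·18) ≡ 13/17. 17⁻¹ ≡ 9 (mod 19), so λ ≡ 13·9 ≡ 3.
  x = λ² - 3 - 3 = 9 - 6 ≡ 3; y = λ·(3 - 3) - 18 ≡ 1. → (3, 1)
4A = (3, 1).
Next 2B:
Repeated addition: build up to 2B.
2B: tangent at (4, 9): λ = (3·4² + 5)/(2·9) ≡ 15/18. 18⁻¹ ≡ 18 (mod 19), so λ ≡ 15·18 ≡ 4.
  x = λ² - 4 - 4 = 16 - 8 ≡ 8; y = λ·(4 - 8) - 9 ≡ 13. → (8, 13)
2B = (8, 13).
Finally 4A + 2B:
(3, 1) + (8, 13). λ = (13 - 1)/(8 - 3) ≡ 12/5 mod 19. 5⁻¹ ≡ 4 (mod 19), so λ ≡ 10.
  x = λ² - 3 - 8 = 100 - 11 ≡ 13; y = λ·(3 - 13) - 1 ≡ 13. → (13, 13)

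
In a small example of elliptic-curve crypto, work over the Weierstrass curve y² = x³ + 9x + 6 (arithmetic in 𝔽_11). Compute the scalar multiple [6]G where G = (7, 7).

Repeated addition: build up to 6G.
2G: tangent at (7, 7): λ = (3·7² + 9)/(2·7) ≡ 2/3. 3⁻¹ ≡ 4 (mod 11) since 3·4 = 12 ≡ 1, so λ ≡ 2·4 ≡ 8.
  x = λ² - 7 - 7 = 64 - 14 ≡ 6; y = λ·(7 - 6) - 7 ≡ 1. → (6, 1)
3G: (6, 1) + (7, 7). λ = (7 - 1)/(7 - 6) ≡ 6/1 mod 11. 1⁻¹ ≡ 1 (mod 11), so λ ≡ 6.
  x = λ² - 6 - 7 = 36 - 13 ≡ 1; y = λ·(6 - 1) - 1 ≡ 7. → (1, 7)
4G: (1, 7) + (7, 7). λ = (7 - 7)/(7 - 1) ≡ 0/6 mod 11. 6⁻¹ ≡ 2 (mod 11), so λ ≡ 0.
  x = λ² - 1 - 7 = 0 - 8 ≡ 3; y = λ·(1 - 3) - 7 ≡ 4. → (3, 4)
5G: (3, 4) + (7, 7). λ = (7 - 4)/(7 - 3) ≡ 3/4 mod 11. 4⁻¹ ≡ 3 (mod 11), so λ ≡ 9.
  x = λ² - 3 - 7 = 81 - 10 ≡ 5; y = λ·(3 - 5) - 4 ≡ 0. → (5, 0)
6G: (5, 0) + (7, 7). λ = (7 - 0)/(7 - 5) ≡ 7/2 mod 11. 2⁻¹ ≡ 6 (mod 11), so λ ≡ 9.
  x = λ² - 5 - 7 = 81 - 12 ≡ 3; y = λ·(5 - 3) - 0 ≡ 7. → (3, 7)

(3, 7)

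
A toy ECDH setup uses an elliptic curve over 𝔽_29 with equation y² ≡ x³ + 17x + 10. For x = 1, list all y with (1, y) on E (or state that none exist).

x³ + 17x + 10 = 28 ≡ 28 (mod 29).
Square roots of 28 mod 29: 12 and 17 (since 12² = 144 ≡ 28).

12, 17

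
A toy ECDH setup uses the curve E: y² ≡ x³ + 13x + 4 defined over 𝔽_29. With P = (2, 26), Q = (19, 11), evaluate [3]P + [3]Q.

(5, 22)

First 3P:
Repeated addition: build up to 3P.
2P: tangent at (2, 26): λ = (3·2² + 13)/(2·26) ≡ 25/23. 23⁻¹ ≡ 24 (mod 29) since 23·24 = 552 ≡ 1, so λ ≡ 25·24 ≡ 20.
  x = λ² - 2 - 2 = 400 - 4 ≡ 19; y = λ·(2 - 19) - 26 ≡ 11. → (19, 11)
3P: (19, 11) + (2, 26). λ = (26 - 11)/(2 - 19) ≡ 15/12 mod 29. 12⁻¹ ≡ 17 (mod 29), so λ ≡ 23.
  x = λ² - 19 - 2 = 529 - 21 ≡ 15; y = λ·(19 - 15) - 11 ≡ 23. → (15, 23)
3P = (15, 23).
Next 3Q:
Repeated addition: build up to 3Q.
2Q: tangent at (19, 11): λ = (3·19² + 13)/(2·11) ≡ 23/22. 22⁻¹ ≡ 4 (mod 29), so λ ≡ 23·4 ≡ 5.
  x = λ² - 19 - 19 = 25 - 38 ≡ 16; y = λ·(19 - 16) - 11 ≡ 4. → (16, 4)
3Q: (16, 4) + (19, 11). λ = (11 - 4)/(19 - 16) ≡ 7/3 mod 29. 3⁻¹ ≡ 10 (mod 29), so λ ≡ 12.
  x = λ² - 16 - 19 = 144 - 35 ≡ 22; y = λ·(16 - 22) - 4 ≡ 11. → (22, 11)
3Q = (22, 11).
Finally 3P + 3Q:
(15, 23) + (22, 11). λ = (11 - 23)/(22 - 15) ≡ 17/7 mod 29. 7⁻¹ ≡ 25 (mod 29), so λ ≡ 19.
  x = λ² - 15 - 22 = 361 - 37 ≡ 5; y = λ·(15 - 5) - 23 ≡ 22. → (5, 22)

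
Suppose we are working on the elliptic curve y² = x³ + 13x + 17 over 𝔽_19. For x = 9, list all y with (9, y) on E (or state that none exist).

x³ + 13x + 17 = 863 ≡ 8 (mod 19).
8 is a non-residue mod 19; no y exists.

none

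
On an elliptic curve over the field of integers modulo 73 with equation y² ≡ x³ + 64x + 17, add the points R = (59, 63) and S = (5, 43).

(55, 25)

(59, 63) + (5, 43). λ = (43 - 63)/(5 - 59) ≡ 53/19 mod 73. 19⁻¹ ≡ 50 (mod 73), so λ ≡ 22.
  x = λ² - 59 - 5 = 484 - 64 ≡ 55; y = λ·(59 - 55) - 63 ≡ 25. → (55, 25)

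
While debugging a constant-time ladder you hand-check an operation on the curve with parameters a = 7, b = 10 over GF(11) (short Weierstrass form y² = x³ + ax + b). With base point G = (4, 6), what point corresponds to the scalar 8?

Double-and-add on 8 = (1000)₂. Start with G = (4, 6) for the leading 1-bit.
double: tangent at (4, 6): λ = (3·4² + 7)/(2·6) ≡ 0/1. 1⁻¹ ≡ 1 (mod 11) since 1·1 = 1 ≡ 1, so λ ≡ 0·1 ≡ 0.
  x = λ² - 4 - 4 = 0 - 8 ≡ 3; y = λ·(4 - 3) - 6 ≡ 5. → (3, 5)
double: tangent at (3, 5): λ = (3·3² + 7)/(2·5) ≡ 1/10. 10⁻¹ ≡ 10 (mod 11), so λ ≡ 1·10 ≡ 10.
  x = λ² - 3 - 3 = 100 - 6 ≡ 6; y = λ·(3 - 6) - 5 ≡ 9. → (6, 9)
double: tangent at (6, 9): λ = (3·6² + 7)/(2·9) ≡ 5/7. 7⁻¹ ≡ 8 (mod 11) since 7·8 = 56 ≡ 1, so λ ≡ 5·8 ≡ 7.
  x = λ² - 6 - 6 = 49 - 12 ≡ 4; y = λ·(6 - 4) - 9 ≡ 5. → (4, 5)

(4, 5)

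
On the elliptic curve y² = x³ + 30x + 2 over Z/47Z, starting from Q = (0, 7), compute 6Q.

(38, 32)

Double-and-add on 6 = (110)₂. Start with Q = (0, 7) for the leading 1-bit.
double: tangent at (0, 7): λ = (3·0² + 30)/(2·7) ≡ 30/14. 14⁻¹ ≡ 37 (mod 47), so λ ≡ 30·37 ≡ 29.
  x = λ² - 0 - 0 = 841 - 0 ≡ 42; y = λ·(0 - 42) - 7 ≡ 44. → (42, 44)
add Q: (42, 44) + (0, 7). λ = (7 - 44)/(0 - 42) ≡ 10/5 mod 47. 5⁻¹ ≡ 19 (mod 47), so λ ≡ 2.
  x = λ² - 42 - 0 = 4 - 42 ≡ 9; y = λ·(42 - 9) - 44 ≡ 22. → (9, 22)
double: tangent at (9, 22): λ = (3·9² + 30)/(2·22) ≡ 38/44. 44⁻¹ ≡ 31 (mod 47), so λ ≡ 38·31 ≡ 3.
  x = λ² - 9 - 9 = 9 - 18 ≡ 38; y = λ·(9 - 38) - 22 ≡ 32. → (38, 32)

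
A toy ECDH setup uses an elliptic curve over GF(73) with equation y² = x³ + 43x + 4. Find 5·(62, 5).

(32, 35)

Write Q = (62, 5).
Double-and-add on 5 = (101)₂. Start with Q = (62, 5) for the leading 1-bit.
double: tangent at (62, 5): λ = (3·62² + 43)/(2·5) ≡ 41/10. 10⁻¹ ≡ 22 (mod 73) since 10·22 = 220 ≡ 1, so λ ≡ 41·22 ≡ 26.
  x = λ² - 62 - 62 = 676 - 124 ≡ 41; y = λ·(62 - 41) - 5 ≡ 30. → (41, 30)
double: tangent at (41, 30): λ = (3·41² + 43)/(2·30) ≡ 49/60. 60⁻¹ ≡ 28 (mod 73) since 60·28 = 1680 ≡ 1, so λ ≡ 49·28 ≡ 58.
  x = λ² - 41 - 41 = 3364 - 82 ≡ 70; y = λ·(41 - 70) - 30 ≡ 40. → (70, 40)
add Q: (70, 40) + (62, 5). λ = (5 - 40)/(62 - 70) ≡ 38/65 mod 73. 65⁻¹ ≡ 9 (mod 73), so λ ≡ 50.
  x = λ² - 70 - 62 = 2500 - 132 ≡ 32; y = λ·(70 - 32) - 40 ≡ 35. → (32, 35)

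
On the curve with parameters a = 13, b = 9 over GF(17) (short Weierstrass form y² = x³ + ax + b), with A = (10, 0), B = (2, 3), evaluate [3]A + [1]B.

First 3A:
Repeated addition: build up to 3A.
2A: (10, 0) + (10, 0): same x and y₁ ≡ -y₂, so the sum is O.
3A: O + (10, 0) = (10, 0) (identity).
3A = (10, 0).
Finally 3A + B:
(10, 0) + (2, 3). λ = (3 - 0)/(2 - 10) ≡ 3/9 mod 17. 9⁻¹ ≡ 2 (mod 17) since 9·2 = 18 ≡ 1, so λ ≡ 6.
  x = λ² - 10 - 2 = 36 - 12 ≡ 7; y = λ·(10 - 7) - 0 ≡ 1. → (7, 1)

(7, 1)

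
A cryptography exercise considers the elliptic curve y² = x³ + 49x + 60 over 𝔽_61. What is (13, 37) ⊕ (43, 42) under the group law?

(44, 29)

(13, 37) + (43, 42). λ = (42 - 37)/(43 - 13) ≡ 5/30 mod 61. 30⁻¹ ≡ 59 (mod 61), so λ ≡ 51.
  x = λ² - 13 - 43 = 2601 - 56 ≡ 44; y = λ·(13 - 44) - 37 ≡ 29. → (44, 29)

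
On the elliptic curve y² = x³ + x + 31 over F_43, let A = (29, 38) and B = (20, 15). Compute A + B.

(0, 17)

(29, 38) + (20, 15). λ = (15 - 38)/(20 - 29) ≡ 20/34 mod 43. 34⁻¹ ≡ 19 (mod 43), so λ ≡ 36.
  x = λ² - 29 - 20 = 1296 - 49 ≡ 0; y = λ·(29 - 0) - 38 ≡ 17. → (0, 17)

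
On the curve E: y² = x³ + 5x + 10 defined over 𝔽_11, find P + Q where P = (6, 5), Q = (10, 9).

(7, 5)

(6, 5) + (10, 9). λ = (9 - 5)/(10 - 6) ≡ 4/4 mod 11. 4⁻¹ ≡ 3 (mod 11), so λ ≡ 1.
  x = λ² - 6 - 10 = 1 - 16 ≡ 7; y = λ·(6 - 7) - 5 ≡ 5. → (7, 5)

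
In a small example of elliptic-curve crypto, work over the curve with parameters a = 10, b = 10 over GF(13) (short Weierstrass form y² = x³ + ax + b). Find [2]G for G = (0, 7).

(9, 7)

tangent at (0, 7): λ = (3·0² + 10)/(2·7) ≡ 10/1. 1⁻¹ ≡ 1 (mod 13), so λ ≡ 10·1 ≡ 10.
  x = λ² - 0 - 0 = 100 - 0 ≡ 9; y = λ·(0 - 9) - 7 ≡ 7. → (9, 7)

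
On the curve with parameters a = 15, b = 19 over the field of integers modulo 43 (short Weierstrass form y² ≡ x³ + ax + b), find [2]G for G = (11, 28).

tangent at (11, 28): λ = (3·11² + 15)/(2·28) ≡ 34/13. 13⁻¹ ≡ 10 (mod 43), so λ ≡ 34·10 ≡ 39.
  x = λ² - 11 - 11 = 1521 - 22 ≡ 37; y = λ·(11 - 37) - 28 ≡ 33. → (37, 33)

(37, 33)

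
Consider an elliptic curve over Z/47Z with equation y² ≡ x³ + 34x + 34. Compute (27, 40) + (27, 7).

The two points share x = 27 and their y-coordinates satisfy 40 + 7 ≡ 0 (mod 47), so they are inverses. Their sum is O.

O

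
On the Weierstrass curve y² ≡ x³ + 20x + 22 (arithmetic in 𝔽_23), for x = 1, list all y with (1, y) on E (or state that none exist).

x³ + 20x + 22 = 43 ≡ 20 (mod 23).
20 is a non-residue mod 23; no y exists.

none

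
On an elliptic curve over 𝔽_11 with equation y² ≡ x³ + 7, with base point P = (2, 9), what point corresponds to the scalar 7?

(2, 2)

Double-and-add on 7 = (111)₂. Start with P = (2, 9) for the leading 1-bit.
double: tangent at (2, 9): λ = (3·2² + 0)/(2·9) ≡ 1/7. 7⁻¹ ≡ 8 (mod 11) since 7·8 = 56 ≡ 1, so λ ≡ 1·8 ≡ 8.
  x = λ² - 2 - 2 = 64 - 4 ≡ 5; y = λ·(2 - 5) - 9 ≡ 0. → (5, 0)
add P: (5, 0) + (2, 9). λ = (9 - 0)/(2 - 5) ≡ 9/8 mod 11. 8⁻¹ ≡ 7 (mod 11), so λ ≡ 8.
  x = λ² - 5 - 2 = 64 - 7 ≡ 2; y = λ·(5 - 2) - 0 ≡ 2. → (2, 2)
double: tangent at (2, 2): λ = (3·2² + 0)/(2·2) ≡ 1/4. 4⁻¹ ≡ 3 (mod 11), so λ ≡ 1·3 ≡ 3.
  x = λ² - 2 - 2 = 9 - 4 ≡ 5; y = λ·(2 - 5) - 2 ≡ 0. → (5, 0)
add P: (5, 0) + (2, 9). λ = (9 - 0)/(2 - 5) ≡ 9/8 mod 11. 8⁻¹ ≡ 7 (mod 11), so λ ≡ 8.
  x = λ² - 5 - 2 = 64 - 7 ≡ 2; y = λ·(5 - 2) - 0 ≡ 2. → (2, 2)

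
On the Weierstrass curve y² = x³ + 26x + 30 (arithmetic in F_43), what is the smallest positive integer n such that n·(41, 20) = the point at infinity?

11

2P: tangent at (41, 20): λ = (3·41² + 26)/(2·20) ≡ 38/40. 40⁻¹ ≡ 14 (mod 43) since 40·14 = 560 ≡ 1, so λ ≡ 38·14 ≡ 16.
  x = λ² - 41 - 41 = 256 - 82 ≡ 2; y = λ·(41 - 2) - 20 ≡ 2. → (2, 2)
3P: (2, 2) + (41, 20). λ = (20 - 2)/(41 - 2) ≡ 18/39 mod 43. 39⁻¹ ≡ 32 (mod 43), so λ ≡ 17.
  x = λ² - 2 - 41 = 289 - 43 ≡ 31; y = λ·(2 - 31) - 2 ≡ 21. → (31, 21)
4P: (31, 21) + (41, 20). λ = (20 - 21)/(41 - 31) ≡ 42/10 mod 43. 10⁻¹ ≡ 13 (mod 43), so λ ≡ 30.
  x = λ² - 31 - 41 = 900 - 72 ≡ 11; y = λ·(31 - 11) - 21 ≡ 20. → (11, 20)
5P: (11, 20) + (41, 20). λ = (20 - 20)/(41 - 11) ≡ 0/30 mod 43. 30⁻¹ ≡ 33 (mod 43), so λ ≡ 0.
  x = λ² - 11 - 41 = 0 - 52 ≡ 34; y = λ·(11 - 34) - 20 ≡ 23. → (34, 23)
6P: (34, 23) + (41, 20). λ = (20 - 23)/(41 - 34) ≡ 40/7 mod 43. 7⁻¹ ≡ 37 (mod 43), so λ ≡ 18.
  x = λ² - 34 - 41 = 324 - 75 ≡ 34; y = λ·(34 - 34) - 23 ≡ 20. → (34, 20)
7P: (34, 20) + (41, 20). λ = (20 - 20)/(41 - 34) ≡ 0/7 mod 43. 7⁻¹ ≡ 37 (mod 43), so λ ≡ 0.
  x = λ² - 34 - 41 = 0 - 75 ≡ 11; y = λ·(34 - 11) - 20 ≡ 23. → (11, 23)
8P: (11, 23) + (41, 20). λ = (20 - 23)/(41 - 11) ≡ 40/30 mod 43. 30⁻¹ ≡ 33 (mod 43) since 30·33 = 990 ≡ 1, so λ ≡ 30.
  x = λ² - 11 - 41 = 900 - 52 ≡ 31; y = λ·(11 - 31) - 23 ≡ 22. → (31, 22)
9P: (31, 22) + (41, 20). λ = (20 - 22)/(41 - 31) ≡ 41/10 mod 43. 10⁻¹ ≡ 13 (mod 43), so λ ≡ 17.
  x = λ² - 31 - 41 = 289 - 72 ≡ 2; y = λ·(31 - 2) - 22 ≡ 41. → (2, 41)
10P: (2, 41) + (41, 20). λ = (20 - 41)/(41 - 2) ≡ 22/39 mod 43. 39⁻¹ ≡ 32 (mod 43), so λ ≡ 16.
  x = λ² - 2 - 41 = 256 - 43 ≡ 41; y = λ·(2 - 41) - 41 ≡ 23. → (41, 23)
11P: (41, 23) + (41, 20): same x and y₁ ≡ -y₂, so the sum is the point at infinity.
11P = the point at infinity, so the order is 11.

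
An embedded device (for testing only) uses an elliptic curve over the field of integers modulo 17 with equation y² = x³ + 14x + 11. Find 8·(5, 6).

(2, 8)

Write Q = (5, 6).
Double-and-add on 8 = (1000)₂. Start with Q = (5, 6) for the leading 1-bit.
double: tangent at (5, 6): λ = (3·5² + 14)/(2·6) ≡ 4/12. 12⁻¹ ≡ 10 (mod 17), so λ ≡ 4·10 ≡ 6.
  x = λ² - 5 - 5 = 36 - 10 ≡ 9; y = λ·(5 - 9) - 6 ≡ 4. → (9, 4)
double: tangent at (9, 4): λ = (3·9² + 14)/(2·4) ≡ 2/8. 8⁻¹ ≡ 15 (mod 17), so λ ≡ 2·15 ≡ 13.
  x = λ² - 9 - 9 = 169 - 18 ≡ 15; y = λ·(9 - 15) - 4 ≡ 3. → (15, 3)
double: tangent at (15, 3): λ = (3·15² + 14)/(2·3) ≡ 9/6. 6⁻¹ ≡ 3 (mod 17) since 6·3 = 18 ≡ 1, so λ ≡ 9·3 ≡ 10.
  x = λ² - 15 - 15 = 100 - 30 ≡ 2; y = λ·(15 - 2) - 3 ≡ 8. → (2, 8)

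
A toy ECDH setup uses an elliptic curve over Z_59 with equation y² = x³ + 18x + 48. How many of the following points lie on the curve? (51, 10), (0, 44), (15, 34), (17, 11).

(51, 10): 10² ≡ 41, rhs ≡ 41 → on.
(0, 44): 44² ≡ 48, rhs ≡ 48 → on.
(15, 34): 34² ≡ 35, rhs ≡ 35 → on.
(17, 11): 11² ≡ 3, rhs ≡ 16 → off.

3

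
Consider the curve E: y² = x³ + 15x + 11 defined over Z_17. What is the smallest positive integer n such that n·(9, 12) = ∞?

2P: tangent at (9, 12): λ = (3·9² + 15)/(2·12) ≡ 3/7. 7⁻¹ ≡ 5 (mod 17), so λ ≡ 3·5 ≡ 15.
  x = λ² - 9 - 9 = 225 - 18 ≡ 3; y = λ·(9 - 3) - 12 ≡ 10. → (3, 10)
3P: (3, 10) + (9, 12). λ = (12 - 10)/(9 - 3) ≡ 2/6 mod 17. 6⁻¹ ≡ 3 (mod 17), so λ ≡ 6.
  x = λ² - 3 - 9 = 36 - 12 ≡ 7; y = λ·(3 - 7) - 10 ≡ 0. → (7, 0)
4P: (7, 0) + (9, 12). λ = (12 - 0)/(9 - 7) ≡ 12/2 mod 17. 2⁻¹ ≡ 9 (mod 17), so λ ≡ 6.
  x = λ² - 7 - 9 = 36 - 16 ≡ 3; y = λ·(7 - 3) - 0 ≡ 7. → (3, 7)
5P: (3, 7) + (9, 12). λ = (12 - 7)/(9 - 3) ≡ 5/6 mod 17. 6⁻¹ ≡ 3 (mod 17), so λ ≡ 15.
  x = λ² - 3 - 9 = 225 - 12 ≡ 9; y = λ·(3 - 9) - 7 ≡ 5. → (9, 5)
6P: (9, 5) + (9, 12): same x and y₁ ≡ -y₂, so the sum is ∞.
6P = ∞, so the order is 6.

6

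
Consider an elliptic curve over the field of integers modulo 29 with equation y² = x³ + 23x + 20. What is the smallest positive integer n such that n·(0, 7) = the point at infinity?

10

2P: tangent at (0, 7): λ = (3·0² + 23)/(2·7) ≡ 23/14. 14⁻¹ ≡ 27 (mod 29), so λ ≡ 23·27 ≡ 12.
  x = λ² - 0 - 0 = 144 - 0 ≡ 28; y = λ·(0 - 28) - 7 ≡ 5. → (28, 5)
3P: (28, 5) + (0, 7). λ = (7 - 5)/(0 - 28) ≡ 2/1 mod 29. 1⁻¹ ≡ 1 (mod 29) since 1·1 = 1 ≡ 1, so λ ≡ 2.
  x = λ² - 28 - 0 = 4 - 28 ≡ 5; y = λ·(28 - 5) - 5 ≡ 12. → (5, 12)
4P: (5, 12) + (0, 7). λ = (7 - 12)/(0 - 5) ≡ 24/24 mod 29. 24⁻¹ ≡ 23 (mod 29) since 24·23 = 552 ≡ 1, so λ ≡ 1.
  x = λ² - 5 - 0 = 1 - 5 ≡ 25; y = λ·(5 - 25) - 12 ≡ 26. → (25, 26)
5P: (25, 26) + (0, 7). λ = (7 - 26)/(0 - 25) ≡ 10/4 mod 29. 4⁻¹ ≡ 22 (mod 29) since 4·22 = 88 ≡ 1, so λ ≡ 17.
  x = λ² - 25 - 0 = 289 - 25 ≡ 3; y = λ·(25 - 3) - 26 ≡ 0. → (3, 0)
6P: (3, 0) + (0, 7). λ = (7 - 0)/(0 - 3) ≡ 7/26 mod 29. 26⁻¹ ≡ 19 (mod 29) since 26·19 = 494 ≡ 1, so λ ≡ 17.
  x = λ² - 3 - 0 = 289 - 3 ≡ 25; y = λ·(3 - 25) - 0 ≡ 3. → (25, 3)
7P: (25, 3) + (0, 7). λ = (7 - 3)/(0 - 25) ≡ 4/4 mod 29. 4⁻¹ ≡ 22 (mod 29), so λ ≡ 1.
  x = λ² - 25 - 0 = 1 - 25 ≡ 5; y = λ·(25 - 5) - 3 ≡ 17. → (5, 17)
8P: (5, 17) + (0, 7). λ = (7 - 17)/(0 - 5) ≡ 19/24 mod 29. 24⁻¹ ≡ 23 (mod 29), so λ ≡ 2.
  x = λ² - 5 - 0 = 4 - 5 ≡ 28; y = λ·(5 - 28) - 17 ≡ 24. → (28, 24)
9P: (28, 24) + (0, 7). λ = (7 - 24)/(0 - 28) ≡ 12/1 mod 29. 1⁻¹ ≡ 1 (mod 29) since 1·1 = 1 ≡ 1, so λ ≡ 12.
  x = λ² - 28 - 0 = 144 - 28 ≡ 0; y = λ·(28 - 0) - 24 ≡ 22. → (0, 22)
10P: (0, 22) + (0, 7): same x and y₁ ≡ -y₂, so the sum is the point at infinity.
10P = the point at infinity, so the order is 10.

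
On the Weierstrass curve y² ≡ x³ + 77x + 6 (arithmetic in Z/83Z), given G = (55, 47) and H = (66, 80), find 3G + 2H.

(28, 25)

First 3G:
Repeated addition: build up to 3G.
2G: tangent at (55, 47): λ = (3·55² + 77)/(2·47) ≡ 22/11. 11⁻¹ ≡ 68 (mod 83) since 11·68 = 748 ≡ 1, so λ ≡ 22·68 ≡ 2.
  x = λ² - 55 - 55 = 4 - 110 ≡ 60; y = λ·(55 - 60) - 47 ≡ 26. → (60, 26)
3G: (60, 26) + (55, 47). λ = (47 - 26)/(55 - 60) ≡ 21/78 mod 83. 78⁻¹ ≡ 33 (mod 83), so λ ≡ 29.
  x = λ² - 60 - 55 = 841 - 115 ≡ 62; y = λ·(60 - 62) - 26 ≡ 82. → (62, 82)
3G = (62, 82).
Next 2H:
Repeated addition: build up to 2H.
2H: tangent at (66, 80): λ = (3·66² + 77)/(2·80) ≡ 31/77. 77⁻¹ ≡ 69 (mod 83), so λ ≡ 31·69 ≡ 64.
  x = λ² - 66 - 66 = 4096 - 132 ≡ 63; y = λ·(66 - 63) - 80 ≡ 29. → (63, 29)
2H = (63, 29).
Finally 3G + 2H:
(62, 82) + (63, 29). λ = (29 - 82)/(63 - 62) ≡ 30/1 mod 83. 1⁻¹ ≡ 1 (mod 83), so λ ≡ 30.
  x = λ² - 62 - 63 = 900 - 125 ≡ 28; y = λ·(62 - 28) - 82 ≡ 25. → (28, 25)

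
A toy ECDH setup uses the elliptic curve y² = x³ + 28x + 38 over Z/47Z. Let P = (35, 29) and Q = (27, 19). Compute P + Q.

(13, 22)

(35, 29) + (27, 19). λ = (19 - 29)/(27 - 35) ≡ 37/39 mod 47. 39⁻¹ ≡ 41 (mod 47) since 39·41 = 1599 ≡ 1, so λ ≡ 13.
  x = λ² - 35 - 27 = 169 - 62 ≡ 13; y = λ·(35 - 13) - 29 ≡ 22. → (13, 22)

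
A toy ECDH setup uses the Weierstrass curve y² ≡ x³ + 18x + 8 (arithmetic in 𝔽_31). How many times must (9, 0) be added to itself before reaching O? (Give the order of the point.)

2P: (9, 0) + (9, 0): same x and y₁ ≡ -y₂, so the sum is O.
2P = O, so the order is 2.

2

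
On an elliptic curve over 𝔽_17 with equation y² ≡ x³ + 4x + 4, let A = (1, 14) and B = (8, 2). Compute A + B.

(1, 14) + (8, 2). λ = (2 - 14)/(8 - 1) ≡ 5/7 mod 17. 7⁻¹ ≡ 5 (mod 17), so λ ≡ 8.
  x = λ² - 1 - 8 = 64 - 9 ≡ 4; y = λ·(1 - 4) - 14 ≡ 13. → (4, 13)

(4, 13)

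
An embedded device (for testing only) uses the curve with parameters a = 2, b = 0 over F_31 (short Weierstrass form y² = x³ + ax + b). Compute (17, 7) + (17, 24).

The two points share x = 17 and their y-coordinates satisfy 7 + 24 ≡ 0 (mod 31), so they are inverses. Their sum is O.

O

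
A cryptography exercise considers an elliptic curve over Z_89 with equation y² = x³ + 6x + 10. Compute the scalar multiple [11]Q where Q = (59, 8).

Double-and-add on 11 = (1011)₂. Start with Q = (59, 8) for the leading 1-bit.
double: tangent at (59, 8): λ = (3·59² + 6)/(2·8) ≡ 36/16. 16⁻¹ ≡ 39 (mod 89), so λ ≡ 36·39 ≡ 69.
  x = λ² - 59 - 59 = 4761 - 118 ≡ 15; y = λ·(59 - 15) - 8 ≡ 2. → (15, 2)
double: tangent at (15, 2): λ = (3·15² + 6)/(2·2) ≡ 58/4. 4⁻¹ ≡ 67 (mod 89), so λ ≡ 58·67 ≡ 59.
  x = λ² - 15 - 15 = 3481 - 30 ≡ 69; y = λ·(15 - 69) - 2 ≡ 16. → (69, 16)
add Q: (69, 16) + (59, 8). λ = (8 - 16)/(59 - 69) ≡ 81/79 mod 89. 79⁻¹ ≡ 80 (mod 89), so λ ≡ 72.
  x = λ² - 69 - 59 = 5184 - 128 ≡ 72; y = λ·(69 - 72) - 16 ≡ 35. → (72, 35)
double: tangent at (72, 35): λ = (3·72² + 6)/(2·35) ≡ 72/70. 70⁻¹ ≡ 14 (mod 89) since 70·14 = 980 ≡ 1, so λ ≡ 72·14 ≡ 29.
  x = λ² - 72 - 72 = 841 - 144 ≡ 74; y = λ·(72 - 74) - 35 ≡ 85. → (74, 85)
add Q: (74, 85) + (59, 8). λ = (8 - 85)/(59 - 74) ≡ 12/74 mod 89. 74⁻¹ ≡ 83 (mod 89), so λ ≡ 17.
  x = λ² - 74 - 59 = 289 - 133 ≡ 67; y = λ·(74 - 67) - 85 ≡ 34. → (67, 34)

(67, 34)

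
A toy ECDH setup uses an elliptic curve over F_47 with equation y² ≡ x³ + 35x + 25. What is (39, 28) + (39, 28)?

(40, 46)

tangent at (39, 28): λ = (3·39² + 35)/(2·28) ≡ 39/9. 9⁻¹ ≡ 21 (mod 47), so λ ≡ 39·21 ≡ 20.
  x = λ² - 39 - 39 = 400 - 78 ≡ 40; y = λ·(39 - 40) - 28 ≡ 46. → (40, 46)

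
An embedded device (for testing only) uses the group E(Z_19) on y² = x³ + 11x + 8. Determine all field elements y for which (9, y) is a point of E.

x³ + 11x + 8 = 836 ≡ 0 (mod 19).
Only y = 0 satisfies y² ≡ 0.

0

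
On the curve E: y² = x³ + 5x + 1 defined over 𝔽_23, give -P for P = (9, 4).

-(9, 4) = (9, -4 mod 23) = (9, 19).

(9, 19)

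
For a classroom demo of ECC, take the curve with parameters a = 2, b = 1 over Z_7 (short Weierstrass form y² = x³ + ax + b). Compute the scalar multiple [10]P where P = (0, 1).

O

Double-and-add on 10 = (1010)₂. Start with P = (0, 1) for the leading 1-bit.
double: tangent at (0, 1): λ = (3·0² + 2)/(2·1) ≡ 2/2. 2⁻¹ ≡ 4 (mod 7), so λ ≡ 2·4 ≡ 1.
  x = λ² - 0 - 0 = 1 - 0 ≡ 1; y = λ·(0 - 1) - 1 ≡ 5. → (1, 5)
double: tangent at (1, 5): λ = (3·1² + 2)/(2·5) ≡ 5/3. 3⁻¹ ≡ 5 (mod 7) since 3·5 = 15 ≡ 1, so λ ≡ 5·5 ≡ 4.
  x = λ² - 1 - 1 = 16 - 2 ≡ 0; y = λ·(1 - 0) - 5 ≡ 6. → (0, 6)
add P: (0, 6) + (0, 1): same x and y₁ ≡ -y₂, so the sum is 𝒪.
double: 𝒪 + 𝒪 = 𝒪 (identity).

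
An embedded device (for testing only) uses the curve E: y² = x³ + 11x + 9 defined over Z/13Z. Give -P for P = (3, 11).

-(3, 11) = (3, -11 mod 13) = (3, 2).

(3, 2)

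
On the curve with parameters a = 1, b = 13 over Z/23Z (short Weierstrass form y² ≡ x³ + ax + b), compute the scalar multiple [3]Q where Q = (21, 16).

Repeated addition: build up to 3Q.
2Q: tangent at (21, 16): λ = (3·21² + 1)/(2·16) ≡ 13/9. 9⁻¹ ≡ 18 (mod 23), so λ ≡ 13·18 ≡ 4.
  x = λ² - 21 - 21 = 16 - 42 ≡ 20; y = λ·(21 - 20) - 16 ≡ 11. → (20, 11)
3Q: (20, 11) + (21, 16). λ = (16 - 11)/(21 - 20) ≡ 5/1 mod 23. 1⁻¹ ≡ 1 (mod 23) since 1·1 = 1 ≡ 1, so λ ≡ 5.
  x = λ² - 20 - 21 = 25 - 41 ≡ 7; y = λ·(20 - 7) - 11 ≡ 8. → (7, 8)

(7, 8)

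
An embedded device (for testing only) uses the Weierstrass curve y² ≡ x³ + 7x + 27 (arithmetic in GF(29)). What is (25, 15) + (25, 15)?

(17, 19)

tangent at (25, 15): λ = (3·25² + 7)/(2·15) ≡ 26/1. 1⁻¹ ≡ 1 (mod 29), so λ ≡ 26·1 ≡ 26.
  x = λ² - 25 - 25 = 676 - 50 ≡ 17; y = λ·(25 - 17) - 15 ≡ 19. → (17, 19)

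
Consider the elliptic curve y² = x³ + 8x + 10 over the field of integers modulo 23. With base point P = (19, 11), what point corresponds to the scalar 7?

Repeated addition: build up to 7P.
2P: tangent at (19, 11): λ = (3·19² + 8)/(2·11) ≡ 10/22. 22⁻¹ ≡ 22 (mod 23) since 22·22 = 484 ≡ 1, so λ ≡ 10·22 ≡ 13.
  x = λ² - 19 - 19 = 169 - 38 ≡ 16; y = λ·(19 - 16) - 11 ≡ 5. → (16, 5)
3P: (16, 5) + (19, 11). λ = (11 - 5)/(19 - 16) ≡ 6/3 mod 23. 3⁻¹ ≡ 8 (mod 23), so λ ≡ 2.
  x = λ² - 16 - 19 = 4 - 35 ≡ 15; y = λ·(16 - 15) - 5 ≡ 20. → (15, 20)
4P: (15, 20) + (19, 11). λ = (11 - 20)/(19 - 15) ≡ 14/4 mod 23. 4⁻¹ ≡ 6 (mod 23) since 4·6 = 24 ≡ 1, so λ ≡ 15.
  x = λ² - 15 - 19 = 225 - 34 ≡ 7; y = λ·(15 - 7) - 20 ≡ 8. → (7, 8)
5P: (7, 8) + (19, 11). λ = (11 - 8)/(19 - 7) ≡ 3/12 mod 23. 12⁻¹ ≡ 2 (mod 23), so λ ≡ 6.
  x = λ² - 7 - 19 = 36 - 26 ≡ 10; y = λ·(7 - 10) - 8 ≡ 20. → (10, 20)
6P: (10, 20) + (19, 11). λ = (11 - 20)/(19 - 10) ≡ 14/9 mod 23. 9⁻¹ ≡ 18 (mod 23), so λ ≡ 22.
  x = λ² - 10 - 19 = 484 - 29 ≡ 18; y = λ·(10 - 18) - 20 ≡ 11. → (18, 11)
7P: (18, 11) + (19, 11). λ = (11 - 11)/(19 - 18) ≡ 0/1 mod 23. 1⁻¹ ≡ 1 (mod 23), so λ ≡ 0.
  x = λ² - 18 - 19 = 0 - 37 ≡ 9; y = λ·(18 - 9) - 11 ≡ 12. → (9, 12)

(9, 12)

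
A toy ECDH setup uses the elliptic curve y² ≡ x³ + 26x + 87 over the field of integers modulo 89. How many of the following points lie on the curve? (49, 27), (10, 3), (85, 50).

(49, 27): 27² ≡ 17, rhs ≡ 17 → on.
(10, 3): 3² ≡ 9, rhs ≡ 12 → off.
(85, 50): 50² ≡ 8, rhs ≡ 8 → on.

2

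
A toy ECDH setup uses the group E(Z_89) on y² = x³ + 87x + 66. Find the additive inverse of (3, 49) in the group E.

-(3, 49) = (3, -49 mod 89) = (3, 40).

(3, 40)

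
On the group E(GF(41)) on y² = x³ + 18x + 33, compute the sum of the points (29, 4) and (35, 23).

(36, 8)

(29, 4) + (35, 23). λ = (23 - 4)/(35 - 29) ≡ 19/6 mod 41. 6⁻¹ ≡ 7 (mod 41), so λ ≡ 10.
  x = λ² - 29 - 35 = 100 - 64 ≡ 36; y = λ·(29 - 36) - 4 ≡ 8. → (36, 8)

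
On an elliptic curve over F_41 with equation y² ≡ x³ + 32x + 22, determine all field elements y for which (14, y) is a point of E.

x³ + 32x + 22 = 3214 ≡ 16 (mod 41).
Square roots of 16 mod 41: 4 and 37 (since 4² = 16 ≡ 16).

4, 37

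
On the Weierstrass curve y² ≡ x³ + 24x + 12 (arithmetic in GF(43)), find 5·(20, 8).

(15, 7)

Write Q = (20, 8).
Repeated addition: build up to 5Q.
2Q: tangent at (20, 8): λ = (3·20² + 24)/(2·8) ≡ 20/16. 16⁻¹ ≡ 35 (mod 43), so λ ≡ 20·35 ≡ 12.
  x = λ² - 20 - 20 = 144 - 40 ≡ 18; y = λ·(20 - 18) - 8 ≡ 16. → (18, 16)
3Q: (18, 16) + (20, 8). λ = (8 - 16)/(20 - 18) ≡ 35/2 mod 43. 2⁻¹ ≡ 22 (mod 43), so λ ≡ 39.
  x = λ² - 18 - 20 = 1521 - 38 ≡ 21; y = λ·(18 - 21) - 16 ≡ 39. → (21, 39)
4Q: (21, 39) + (20, 8). λ = (8 - 39)/(20 - 21) ≡ 12/42 mod 43. 42⁻¹ ≡ 42 (mod 43), so λ ≡ 31.
  x = λ² - 21 - 20 = 961 - 41 ≡ 17; y = λ·(21 - 17) - 39 ≡ 42. → (17, 42)
5Q: (17, 42) + (20, 8). λ = (8 - 42)/(20 - 17) ≡ 9/3 mod 43. 3⁻¹ ≡ 29 (mod 43), so λ ≡ 3.
  x = λ² - 17 - 20 = 9 - 37 ≡ 15; y = λ·(17 - 15) - 42 ≡ 7. → (15, 7)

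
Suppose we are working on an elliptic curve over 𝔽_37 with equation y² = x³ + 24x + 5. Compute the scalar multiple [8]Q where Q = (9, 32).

Double-and-add on 8 = (1000)₂. Start with Q = (9, 32) for the leading 1-bit.
double: tangent at (9, 32): λ = (3·9² + 24)/(2·32) ≡ 8/27. 27⁻¹ ≡ 11 (mod 37), so λ ≡ 8·11 ≡ 14.
  x = λ² - 9 - 9 = 196 - 18 ≡ 30; y = λ·(9 - 30) - 32 ≡ 7. → (30, 7)
double: tangent at (30, 7): λ = (3·30² + 24)/(2·7) ≡ 23/14. 14⁻¹ ≡ 8 (mod 37) since 14·8 = 112 ≡ 1, so λ ≡ 23·8 ≡ 36.
  x = λ² - 30 - 30 = 1296 - 60 ≡ 15; y = λ·(30 - 15) - 7 ≡ 15. → (15, 15)
double: tangent at (15, 15): λ = (3·15² + 24)/(2·15) ≡ 33/30. 30⁻¹ ≡ 21 (mod 37) since 30·21 = 630 ≡ 1, so λ ≡ 33·21 ≡ 27.
  x = λ² - 15 - 15 = 729 - 30 ≡ 33; y = λ·(15 - 33) - 15 ≡ 17. → (33, 17)

(33, 17)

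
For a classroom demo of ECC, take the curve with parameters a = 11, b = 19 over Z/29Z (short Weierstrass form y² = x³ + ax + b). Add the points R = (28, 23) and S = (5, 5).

(28, 23) + (5, 5). λ = (5 - 23)/(5 - 28) ≡ 11/6 mod 29. 6⁻¹ ≡ 5 (mod 29), so λ ≡ 26.
  x = λ² - 28 - 5 = 676 - 33 ≡ 5; y = λ·(28 - 5) - 23 ≡ 24. → (5, 24)

(5, 24)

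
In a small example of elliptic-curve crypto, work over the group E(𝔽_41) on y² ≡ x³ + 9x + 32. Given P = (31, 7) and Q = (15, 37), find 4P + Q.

First 4P:
Repeated addition: build up to 4P.
2P: tangent at (31, 7): λ = (3·31² + 9)/(2·7) ≡ 22/14. 14⁻¹ ≡ 3 (mod 41), so λ ≡ 22·3 ≡ 25.
  x = λ² - 31 - 31 = 625 - 62 ≡ 30; y = λ·(31 - 30) - 7 ≡ 18. → (30, 18)
3P: (30, 18) + (31, 7). λ = (7 - 18)/(31 - 30) ≡ 30/1 mod 41. 1⁻¹ ≡ 1 (mod 41), so λ ≡ 30.
  x = λ² - 30 - 31 = 900 - 61 ≡ 19; y = λ·(30 - 19) - 18 ≡ 25. → (19, 25)
4P: (19, 25) + (31, 7). λ = (7 - 25)/(31 - 19) ≡ 23/12 mod 41. 12⁻¹ ≡ 24 (mod 41) since 12·24 = 288 ≡ 1, so λ ≡ 19.
  x = λ² - 19 - 31 = 361 - 50 ≡ 24; y = λ·(19 - 24) - 25 ≡ 3. → (24, 3)
4P = (24, 3).
Finally 4P + Q:
(24, 3) + (15, 37). λ = (37 - 3)/(15 - 24) ≡ 34/32 mod 41. 32⁻¹ ≡ 9 (mod 41), so λ ≡ 19.
  x = λ² - 24 - 15 = 361 - 39 ≡ 35; y = λ·(24 - 35) - 3 ≡ 34. → (35, 34)

(35, 34)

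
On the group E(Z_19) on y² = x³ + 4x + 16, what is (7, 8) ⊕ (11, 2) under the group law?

(7, 8) + (11, 2). λ = (2 - 8)/(11 - 7) ≡ 13/4 mod 19. 4⁻¹ ≡ 5 (mod 19) since 4·5 = 20 ≡ 1, so λ ≡ 8.
  x = λ² - 7 - 11 = 64 - 18 ≡ 8; y = λ·(7 - 8) - 8 ≡ 3. → (8, 3)

(8, 3)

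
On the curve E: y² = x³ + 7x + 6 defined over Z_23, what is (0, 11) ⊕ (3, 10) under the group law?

(15, 17)

(0, 11) + (3, 10). λ = (10 - 11)/(3 - 0) ≡ 22/3 mod 23. 3⁻¹ ≡ 8 (mod 23), so λ ≡ 15.
  x = λ² - 0 - 3 = 225 - 3 ≡ 15; y = λ·(0 - 15) - 11 ≡ 17. → (15, 17)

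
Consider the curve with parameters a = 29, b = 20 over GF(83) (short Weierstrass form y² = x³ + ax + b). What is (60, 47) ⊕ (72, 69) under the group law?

(12, 41)

(60, 47) + (72, 69). λ = (69 - 47)/(72 - 60) ≡ 22/12 mod 83. 12⁻¹ ≡ 7 (mod 83) since 12·7 = 84 ≡ 1, so λ ≡ 71.
  x = λ² - 60 - 72 = 5041 - 132 ≡ 12; y = λ·(60 - 12) - 47 ≡ 41. → (12, 41)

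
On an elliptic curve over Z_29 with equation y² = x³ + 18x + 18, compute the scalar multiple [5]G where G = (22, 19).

(28, 12)

Repeated addition: build up to 5G.
2G: tangent at (22, 19): λ = (3·22² + 18)/(2·19) ≡ 20/9. 9⁻¹ ≡ 13 (mod 29) since 9·13 = 117 ≡ 1, so λ ≡ 20·13 ≡ 28.
  x = λ² - 22 - 22 = 784 - 44 ≡ 15; y = λ·(22 - 15) - 19 ≡ 3. → (15, 3)
3G: (15, 3) + (22, 19). λ = (19 - 3)/(22 - 15) ≡ 16/7 mod 29. 7⁻¹ ≡ 25 (mod 29), so λ ≡ 23.
  x = λ² - 15 - 22 = 529 - 37 ≡ 28; y = λ·(15 - 28) - 3 ≡ 17. → (28, 17)
4G: (28, 17) + (22, 19). λ = (19 - 17)/(22 - 28) ≡ 2/23 mod 29. 23⁻¹ ≡ 24 (mod 29), so λ ≡ 19.
  x = λ² - 28 - 22 = 361 - 50 ≡ 21; y = λ·(28 - 21) - 17 ≡ 0. → (21, 0)
5G: (21, 0) + (22, 19). λ = (19 - 0)/(22 - 21) ≡ 19/1 mod 29. 1⁻¹ ≡ 1 (mod 29) since 1·1 = 1 ≡ 1, so λ ≡ 19.
  x = λ² - 21 - 22 = 361 - 43 ≡ 28; y = λ·(21 - 28) - 0 ≡ 12. → (28, 12)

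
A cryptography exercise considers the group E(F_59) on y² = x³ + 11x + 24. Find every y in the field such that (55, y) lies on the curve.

x³ + 11x + 24 = 167004 ≡ 34 (mod 59).
34 is a non-residue mod 59; no y exists.

none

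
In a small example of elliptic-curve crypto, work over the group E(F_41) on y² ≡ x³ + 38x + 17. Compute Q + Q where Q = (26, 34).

(38, 9)

tangent at (26, 34): λ = (3·26² + 38)/(2·34) ≡ 16/27. 27⁻¹ ≡ 38 (mod 41), so λ ≡ 16·38 ≡ 34.
  x = λ² - 26 - 26 = 1156 - 52 ≡ 38; y = λ·(26 - 38) - 34 ≡ 9. → (38, 9)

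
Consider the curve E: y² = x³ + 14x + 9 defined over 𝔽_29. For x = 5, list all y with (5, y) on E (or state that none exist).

x³ + 14x + 9 = 204 ≡ 1 (mod 29).
Square roots of 1 mod 29: 1 and 28 (since 1² = 1 ≡ 1).

1, 28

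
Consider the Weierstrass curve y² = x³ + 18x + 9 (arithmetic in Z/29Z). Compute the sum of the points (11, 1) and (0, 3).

(11, 1) + (0, 3). λ = (3 - 1)/(0 - 11) ≡ 2/18 mod 29. 18⁻¹ ≡ 21 (mod 29), so λ ≡ 13.
  x = λ² - 11 - 0 = 169 - 11 ≡ 13; y = λ·(11 - 13) - 1 ≡ 2. → (13, 2)

(13, 2)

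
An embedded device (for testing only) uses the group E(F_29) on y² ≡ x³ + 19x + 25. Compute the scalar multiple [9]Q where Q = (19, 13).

(4, 22)

Repeated addition: build up to 9Q.
2Q: tangent at (19, 13): λ = (3·19² + 19)/(2·13) ≡ 0/26. 26⁻¹ ≡ 19 (mod 29), so λ ≡ 0·19 ≡ 0.
  x = λ² - 19 - 19 = 0 - 38 ≡ 20; y = λ·(19 - 20) - 13 ≡ 16. → (20, 16)
3Q: (20, 16) + (19, 13). λ = (13 - 16)/(19 - 20) ≡ 26/28 mod 29. 28⁻¹ ≡ 28 (mod 29) since 28·28 = 784 ≡ 1, so λ ≡ 3.
  x = λ² - 20 - 19 = 9 - 39 ≡ 28; y = λ·(20 - 28) - 16 ≡ 18. → (28, 18)
4Q: (28, 18) + (19, 13). λ = (13 - 18)/(19 - 28) ≡ 24/20 mod 29. 20⁻¹ ≡ 16 (mod 29), so λ ≡ 7.
  x = λ² - 28 - 19 = 49 - 47 ≡ 2; y = λ·(28 - 2) - 18 ≡ 19. → (2, 19)
5Q: (2, 19) + (19, 13). λ = (13 - 19)/(19 - 2) ≡ 23/17 mod 29. 17⁻¹ ≡ 12 (mod 29), so λ ≡ 15.
  x = λ² - 2 - 19 = 225 - 21 ≡ 1; y = λ·(2 - 1) - 19 ≡ 25. → (1, 25)
6Q: (1, 25) + (19, 13). λ = (13 - 25)/(19 - 1) ≡ 17/18 mod 29. 18⁻¹ ≡ 21 (mod 29) since 18·21 = 378 ≡ 1, so λ ≡ 9.
  x = λ² - 1 - 19 = 81 - 20 ≡ 3; y = λ·(1 - 3) - 25 ≡ 15. → (3, 15)
7Q: (3, 15) + (19, 13). λ = (13 - 15)/(19 - 3) ≡ 27/16 mod 29. 16⁻¹ ≡ 20 (mod 29), so λ ≡ 18.
  x = λ² - 3 - 19 = 324 - 22 ≡ 12; y = λ·(3 - 12) - 15 ≡ 26. → (12, 26)
8Q: (12, 26) + (19, 13). λ = (13 - 26)/(19 - 12) ≡ 16/7 mod 29. 7⁻¹ ≡ 25 (mod 29) since 7·25 = 175 ≡ 1, so λ ≡ 23.
  x = λ² - 12 - 19 = 529 - 31 ≡ 5; y = λ·(12 - 5) - 26 ≡ 19. → (5, 19)
9Q: (5, 19) + (19, 13). λ = (13 - 19)/(19 - 5) ≡ 23/14 mod 29. 14⁻¹ ≡ 27 (mod 29) since 14·27 = 378 ≡ 1, so λ ≡ 12.
  x = λ² - 5 - 19 = 144 - 24 ≡ 4; y = λ·(5 - 4) - 19 ≡ 22. → (4, 22)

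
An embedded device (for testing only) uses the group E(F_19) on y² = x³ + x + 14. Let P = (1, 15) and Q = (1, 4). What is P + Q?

The two points share x = 1 and their y-coordinates satisfy 15 + 4 ≡ 0 (mod 19), so they are inverses. Their sum is ∞.

O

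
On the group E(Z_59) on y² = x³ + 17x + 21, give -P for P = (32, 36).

(32, 23)

-(32, 36) = (32, -36 mod 59) = (32, 23).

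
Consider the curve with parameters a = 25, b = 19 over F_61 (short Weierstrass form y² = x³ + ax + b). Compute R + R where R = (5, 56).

(29, 1)

tangent at (5, 56): λ = (3·5² + 25)/(2·56) ≡ 39/51. 51⁻¹ ≡ 6 (mod 61) since 51·6 = 306 ≡ 1, so λ ≡ 39·6 ≡ 51.
  x = λ² - 5 - 5 = 2601 - 10 ≡ 29; y = λ·(5 - 29) - 56 ≡ 1. → (29, 1)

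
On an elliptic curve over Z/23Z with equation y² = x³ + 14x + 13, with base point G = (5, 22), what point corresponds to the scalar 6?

Repeated addition: build up to 6G.
2G: tangent at (5, 22): λ = (3·5² + 14)/(2·22) ≡ 20/21. 21⁻¹ ≡ 11 (mod 23), so λ ≡ 20·11 ≡ 13.
  x = λ² - 5 - 5 = 169 - 10 ≡ 21; y = λ·(5 - 21) - 22 ≡ 0. → (21, 0)
3G: (21, 0) + (5, 22). λ = (22 - 0)/(5 - 21) ≡ 22/7 mod 23. 7⁻¹ ≡ 10 (mod 23), so λ ≡ 13.
  x = λ² - 21 - 5 = 169 - 26 ≡ 5; y = λ·(21 - 5) - 0 ≡ 1. → (5, 1)
4G: (5, 1) + (5, 22): same x and y₁ ≡ -y₂, so the sum is O.
5G: O + (5, 22) = (5, 22) (identity).
6G: tangent at (5, 22): λ = (3·5² + 14)/(2·22) ≡ 20/21. 21⁻¹ ≡ 11 (mod 23) since 21·11 = 231 ≡ 1, so λ ≡ 20·11 ≡ 13.
  x = λ² - 5 - 5 = 169 - 10 ≡ 21; y = λ·(5 - 21) - 22 ≡ 0. → (21, 0)

(21, 0)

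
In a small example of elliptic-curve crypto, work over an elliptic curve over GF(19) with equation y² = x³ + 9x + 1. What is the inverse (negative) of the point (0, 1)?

(0, 18)

-(0, 1) = (0, -1 mod 19) = (0, 18).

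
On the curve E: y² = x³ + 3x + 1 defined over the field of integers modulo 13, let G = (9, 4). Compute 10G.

Repeated addition: build up to 10G.
2G: tangent at (9, 4): λ = (3·9² + 3)/(2·4) ≡ 12/8. 8⁻¹ ≡ 5 (mod 13) since 8·5 = 40 ≡ 1, so λ ≡ 12·5 ≡ 8.
  x = λ² - 9 - 9 = 64 - 18 ≡ 7; y = λ·(9 - 7) - 4 ≡ 12. → (7, 12)
3G: (7, 12) + (9, 4). λ = (4 - 12)/(9 - 7) ≡ 5/2 mod 13. 2⁻¹ ≡ 7 (mod 13), so λ ≡ 9.
  x = λ² - 7 - 9 = 81 - 16 ≡ 0; y = λ·(7 - 0) - 12 ≡ 12. → (0, 12)
4G: (0, 12) + (9, 4). λ = (4 - 12)/(9 - 0) ≡ 5/9 mod 13. 9⁻¹ ≡ 3 (mod 13), so λ ≡ 2.
  x = λ² - 0 - 9 = 4 - 9 ≡ 8; y = λ·(0 - 8) - 12 ≡ 11. → (8, 11)
5G: (8, 11) + (9, 4). λ = (4 - 11)/(9 - 8) ≡ 6/1 mod 13. 1⁻¹ ≡ 1 (mod 13) since 1·1 = 1 ≡ 1, so λ ≡ 6.
  x = λ² - 8 - 9 = 36 - 17 ≡ 6; y = λ·(8 - 6) - 11 ≡ 1. → (6, 1)
6G: (6, 1) + (9, 4). λ = (4 - 1)/(9 - 6) ≡ 3/3 mod 13. 3⁻¹ ≡ 9 (mod 13), so λ ≡ 1.
  x = λ² - 6 - 9 = 1 - 15 ≡ 12; y = λ·(6 - 12) - 1 ≡ 6. → (12, 6)
7G: (12, 6) + (9, 4). λ = (4 - 6)/(9 - 12) ≡ 11/10 mod 13. 10⁻¹ ≡ 4 (mod 13), so λ ≡ 5.
  x = λ² - 12 - 9 = 25 - 21 ≡ 4; y = λ·(12 - 4) - 6 ≡ 8. → (4, 8)
8G: (4, 8) + (9, 4). λ = (4 - 8)/(9 - 4) ≡ 9/5 mod 13. 5⁻¹ ≡ 8 (mod 13) since 5·8 = 40 ≡ 1, so λ ≡ 7.
  x = λ² - 4 - 9 = 49 - 13 ≡ 10; y = λ·(4 - 10) - 8 ≡ 2. → (10, 2)
9G: (10, 2) + (9, 4). λ = (4 - 2)/(9 - 10) ≡ 2/12 mod 13. 12⁻¹ ≡ 12 (mod 13) since 12·12 = 144 ≡ 1, so λ ≡ 11.
  x = λ² - 10 - 9 = 121 - 19 ≡ 11; y = λ·(10 - 11) - 2 ≡ 0. → (11, 0)
10G: (11, 0) + (9, 4). λ = (4 - 0)/(9 - 11) ≡ 4/11 mod 13. 11⁻¹ ≡ 6 (mod 13) since 11·6 = 66 ≡ 1, so λ ≡ 11.
  x = λ² - 11 - 9 = 121 - 20 ≡ 10; y = λ·(11 - 10) - 0 ≡ 11. → (10, 11)

(10, 11)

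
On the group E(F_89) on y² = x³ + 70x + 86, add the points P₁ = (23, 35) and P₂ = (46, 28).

(28, 71)

(23, 35) + (46, 28). λ = (28 - 35)/(46 - 23) ≡ 82/23 mod 89. 23⁻¹ ≡ 31 (mod 89) since 23·31 = 713 ≡ 1, so λ ≡ 50.
  x = λ² - 23 - 46 = 2500 - 69 ≡ 28; y = λ·(23 - 28) - 35 ≡ 71. → (28, 71)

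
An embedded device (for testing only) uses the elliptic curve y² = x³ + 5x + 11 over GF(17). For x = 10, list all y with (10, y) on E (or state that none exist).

x³ + 5x + 11 = 1061 ≡ 7 (mod 17).
7 is a non-residue mod 17; no y exists.

none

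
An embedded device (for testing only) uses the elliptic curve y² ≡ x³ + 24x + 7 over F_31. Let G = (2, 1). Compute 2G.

(10, 10)

tangent at (2, 1): λ = (3·2² + 24)/(2·1) ≡ 5/2. 2⁻¹ ≡ 16 (mod 31), so λ ≡ 5·16 ≡ 18.
  x = λ² - 2 - 2 = 324 - 4 ≡ 10; y = λ·(2 - 10) - 1 ≡ 10. → (10, 10)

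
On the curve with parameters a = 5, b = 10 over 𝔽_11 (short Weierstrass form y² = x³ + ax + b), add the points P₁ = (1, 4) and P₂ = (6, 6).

(9, 6)

(1, 4) + (6, 6). λ = (6 - 4)/(6 - 1) ≡ 2/5 mod 11. 5⁻¹ ≡ 9 (mod 11), so λ ≡ 7.
  x = λ² - 1 - 6 = 49 - 7 ≡ 9; y = λ·(1 - 9) - 4 ≡ 6. → (9, 6)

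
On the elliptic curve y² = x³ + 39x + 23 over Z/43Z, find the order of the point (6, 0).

2

2P: (6, 0) + (6, 0): same x and y₁ ≡ -y₂, so the sum is 𝒪.
2P = 𝒪, so the order is 2.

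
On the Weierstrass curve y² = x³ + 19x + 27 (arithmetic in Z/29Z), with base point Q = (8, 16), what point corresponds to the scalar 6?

(9, 17)

Double-and-add on 6 = (110)₂. Start with Q = (8, 16) for the leading 1-bit.
double: tangent at (8, 16): λ = (3·8² + 19)/(2·16) ≡ 8/3. 3⁻¹ ≡ 10 (mod 29) since 3·10 = 30 ≡ 1, so λ ≡ 8·10 ≡ 22.
  x = λ² - 8 - 8 = 484 - 16 ≡ 4; y = λ·(8 - 4) - 16 ≡ 14. → (4, 14)
add Q: (4, 14) + (8, 16). λ = (16 - 14)/(8 - 4) ≡ 2/4 mod 29. 4⁻¹ ≡ 22 (mod 29), so λ ≡ 15.
  x = λ² - 4 - 8 = 225 - 12 ≡ 10; y = λ·(4 - 10) - 14 ≡ 12. → (10, 12)
double: tangent at (10, 12): λ = (3·10² + 19)/(2·12) ≡ 0/24. 24⁻¹ ≡ 23 (mod 29), so λ ≡ 0·23 ≡ 0.
  x = λ² - 10 - 10 = 0 - 20 ≡ 9; y = λ·(10 - 9) - 12 ≡ 17. → (9, 17)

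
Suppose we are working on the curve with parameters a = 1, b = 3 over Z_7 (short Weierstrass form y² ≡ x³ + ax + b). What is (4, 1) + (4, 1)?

(6, 6)

tangent at (4, 1): λ = (3·4² + 1)/(2·1) ≡ 0/2. 2⁻¹ ≡ 4 (mod 7), so λ ≡ 0·4 ≡ 0.
  x = λ² - 4 - 4 = 0 - 8 ≡ 6; y = λ·(4 - 6) - 1 ≡ 6. → (6, 6)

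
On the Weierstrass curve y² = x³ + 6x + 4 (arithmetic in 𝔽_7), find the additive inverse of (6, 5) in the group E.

(6, 2)

-(6, 5) = (6, -5 mod 7) = (6, 2).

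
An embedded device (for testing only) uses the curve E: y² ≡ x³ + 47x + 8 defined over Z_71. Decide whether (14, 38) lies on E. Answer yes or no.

y² = 38² ≡ 24; x³ + 47x + 8 = 3410 ≡ 2 (mod 71). 24 ≠ 2.

no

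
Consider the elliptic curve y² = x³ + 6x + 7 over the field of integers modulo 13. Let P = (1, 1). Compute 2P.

tangent at (1, 1): λ = (3·1² + 6)/(2·1) ≡ 9/2. 2⁻¹ ≡ 7 (mod 13) since 2·7 = 14 ≡ 1, so λ ≡ 9·7 ≡ 11.
  x = λ² - 1 - 1 = 121 - 2 ≡ 2; y = λ·(1 - 2) - 1 ≡ 1. → (2, 1)

(2, 1)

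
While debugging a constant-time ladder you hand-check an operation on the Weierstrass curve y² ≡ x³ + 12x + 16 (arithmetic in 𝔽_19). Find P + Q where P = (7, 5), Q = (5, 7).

(7, 5) + (5, 7). λ = (7 - 5)/(5 - 7) ≡ 2/17 mod 19. 17⁻¹ ≡ 9 (mod 19), so λ ≡ 18.
  x = λ² - 7 - 5 = 324 - 12 ≡ 8; y = λ·(7 - 8) - 5 ≡ 15. → (8, 15)

(8, 15)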